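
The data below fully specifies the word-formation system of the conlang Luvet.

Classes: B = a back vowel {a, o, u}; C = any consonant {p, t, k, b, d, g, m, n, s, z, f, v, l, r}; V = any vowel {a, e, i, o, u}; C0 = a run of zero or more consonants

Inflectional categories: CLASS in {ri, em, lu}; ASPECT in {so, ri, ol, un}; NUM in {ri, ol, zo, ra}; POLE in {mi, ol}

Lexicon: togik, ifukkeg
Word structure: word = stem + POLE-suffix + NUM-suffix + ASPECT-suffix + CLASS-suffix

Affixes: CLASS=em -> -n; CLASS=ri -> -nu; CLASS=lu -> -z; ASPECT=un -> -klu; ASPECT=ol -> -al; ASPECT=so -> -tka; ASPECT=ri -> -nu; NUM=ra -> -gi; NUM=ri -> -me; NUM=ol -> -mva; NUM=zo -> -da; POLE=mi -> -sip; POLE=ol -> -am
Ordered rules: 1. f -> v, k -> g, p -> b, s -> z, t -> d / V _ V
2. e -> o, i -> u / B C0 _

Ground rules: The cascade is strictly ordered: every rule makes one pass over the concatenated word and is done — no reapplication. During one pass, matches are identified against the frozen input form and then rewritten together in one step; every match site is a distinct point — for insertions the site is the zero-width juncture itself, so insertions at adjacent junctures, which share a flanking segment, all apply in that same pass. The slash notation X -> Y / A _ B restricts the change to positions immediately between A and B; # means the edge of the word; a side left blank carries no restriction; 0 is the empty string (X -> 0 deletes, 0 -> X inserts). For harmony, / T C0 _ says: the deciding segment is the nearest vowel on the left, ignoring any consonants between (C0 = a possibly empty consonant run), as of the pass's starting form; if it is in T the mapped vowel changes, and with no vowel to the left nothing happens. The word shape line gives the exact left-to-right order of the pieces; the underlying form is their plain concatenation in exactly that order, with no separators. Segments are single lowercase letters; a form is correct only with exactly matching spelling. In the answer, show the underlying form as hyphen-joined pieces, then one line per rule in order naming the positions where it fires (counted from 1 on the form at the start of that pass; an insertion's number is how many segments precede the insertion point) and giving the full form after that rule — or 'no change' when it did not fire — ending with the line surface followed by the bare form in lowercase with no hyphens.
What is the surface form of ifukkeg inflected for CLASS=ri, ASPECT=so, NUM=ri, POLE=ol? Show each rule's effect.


underlying: ifukkeg-am-me-tka-nu
1. f -> v, k -> g, p -> b, s -> z, t -> d / V _ V: fires at position(s) 2: ivukkegammetkanu
2. e -> o, i -> u / B C0 _: fires at position(s) 6, 11: ivukkogammotkanu
surface: ivukkogammotkanu


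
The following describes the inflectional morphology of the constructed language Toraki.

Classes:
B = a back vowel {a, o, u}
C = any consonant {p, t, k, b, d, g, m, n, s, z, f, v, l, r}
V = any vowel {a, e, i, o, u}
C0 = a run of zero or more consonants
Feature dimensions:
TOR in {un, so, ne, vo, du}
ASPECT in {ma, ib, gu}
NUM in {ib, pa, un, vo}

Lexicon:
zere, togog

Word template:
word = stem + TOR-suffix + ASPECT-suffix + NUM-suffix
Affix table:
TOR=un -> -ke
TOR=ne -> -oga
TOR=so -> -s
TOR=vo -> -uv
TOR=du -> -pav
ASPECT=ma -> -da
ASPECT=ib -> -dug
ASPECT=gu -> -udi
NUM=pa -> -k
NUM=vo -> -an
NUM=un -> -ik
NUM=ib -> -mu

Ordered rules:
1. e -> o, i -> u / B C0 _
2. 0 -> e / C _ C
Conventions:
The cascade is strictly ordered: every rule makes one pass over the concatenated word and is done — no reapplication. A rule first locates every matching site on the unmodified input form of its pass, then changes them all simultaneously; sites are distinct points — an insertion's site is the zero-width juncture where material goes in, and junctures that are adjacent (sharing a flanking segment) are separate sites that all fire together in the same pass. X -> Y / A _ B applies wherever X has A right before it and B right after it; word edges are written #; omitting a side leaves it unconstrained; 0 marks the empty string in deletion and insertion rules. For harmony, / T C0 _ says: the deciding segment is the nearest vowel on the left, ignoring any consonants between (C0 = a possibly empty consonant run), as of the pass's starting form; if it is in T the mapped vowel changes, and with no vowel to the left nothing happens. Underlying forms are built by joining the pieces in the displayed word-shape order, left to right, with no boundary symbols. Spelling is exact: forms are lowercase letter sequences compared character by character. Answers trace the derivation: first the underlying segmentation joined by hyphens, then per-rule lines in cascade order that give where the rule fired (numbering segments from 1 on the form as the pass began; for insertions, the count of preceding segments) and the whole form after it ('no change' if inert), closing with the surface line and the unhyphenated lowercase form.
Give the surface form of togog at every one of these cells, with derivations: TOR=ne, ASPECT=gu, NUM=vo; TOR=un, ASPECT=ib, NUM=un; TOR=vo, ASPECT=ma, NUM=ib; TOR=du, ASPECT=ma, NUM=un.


cell TOR=ne, ASPECT=gu, NUM=vo:
underlying: togog-oga-udi-an
1. e -> o, i -> u / B C0 _: fires at position(s) 11: togogogauduan
2. 0 -> e / C _ C: no change
surface: togogogauduan

cell TOR=un, ASPECT=ib, NUM=un:
underlying: togog-ke-dug-ik
1. e -> o, i -> u / B C0 _: fires at position(s) 7, 11: togogkoduguk
2. 0 -> e / C _ C: inserts after position(s) 5: togogekoduguk
surface: togogekoduguk

cell TOR=vo, ASPECT=ma, NUM=ib:
underlying: togog-uv-da-mu
1. e -> o, i -> u / B C0 _: no change
2. 0 -> e / C _ C: inserts after position(s) 7: togoguvedamu
surface: togoguvedamu

cell TOR=du, ASPECT=ma, NUM=un:
underlying: togog-pav-da-ik
1. e -> o, i -> u / B C0 _: fires at position(s) 11: togogpavdauk
2. 0 -> e / C _ C: inserts after position(s) 5, 8: togogepavedauk
surface: togogepavedauk


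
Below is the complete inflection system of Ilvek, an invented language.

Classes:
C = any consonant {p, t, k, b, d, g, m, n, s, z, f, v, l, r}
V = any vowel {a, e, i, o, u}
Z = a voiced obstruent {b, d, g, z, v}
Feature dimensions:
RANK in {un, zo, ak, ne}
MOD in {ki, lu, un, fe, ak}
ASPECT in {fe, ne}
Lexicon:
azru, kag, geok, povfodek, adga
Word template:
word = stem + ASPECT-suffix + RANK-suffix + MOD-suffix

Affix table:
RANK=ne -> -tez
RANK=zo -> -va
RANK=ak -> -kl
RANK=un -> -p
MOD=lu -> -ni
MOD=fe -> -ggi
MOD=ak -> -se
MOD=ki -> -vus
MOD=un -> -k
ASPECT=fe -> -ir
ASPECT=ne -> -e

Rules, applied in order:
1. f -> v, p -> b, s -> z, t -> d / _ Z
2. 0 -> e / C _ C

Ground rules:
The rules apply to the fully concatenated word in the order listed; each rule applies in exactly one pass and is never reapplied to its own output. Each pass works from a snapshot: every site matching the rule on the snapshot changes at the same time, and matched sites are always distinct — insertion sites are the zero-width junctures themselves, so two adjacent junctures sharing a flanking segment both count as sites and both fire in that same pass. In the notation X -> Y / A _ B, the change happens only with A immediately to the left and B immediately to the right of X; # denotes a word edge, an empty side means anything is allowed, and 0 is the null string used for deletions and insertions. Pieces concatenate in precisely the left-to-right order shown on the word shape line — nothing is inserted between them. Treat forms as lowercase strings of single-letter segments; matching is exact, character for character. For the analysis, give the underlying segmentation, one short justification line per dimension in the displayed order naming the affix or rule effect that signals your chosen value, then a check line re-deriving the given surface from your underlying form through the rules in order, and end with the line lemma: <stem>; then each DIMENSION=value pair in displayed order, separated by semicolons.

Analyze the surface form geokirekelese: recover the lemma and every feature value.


underlying: geok-ir-kl-se
RANK=ak - signalled by the affix -kl
MOD=ak - signalled by the affix -se
ASPECT=fe - signalled by the affix -ir
check: geokirklse -> geokirklse -> geokirekelese
lemma: geok; RANK=ak; MOD=ak; ASPECT=fe


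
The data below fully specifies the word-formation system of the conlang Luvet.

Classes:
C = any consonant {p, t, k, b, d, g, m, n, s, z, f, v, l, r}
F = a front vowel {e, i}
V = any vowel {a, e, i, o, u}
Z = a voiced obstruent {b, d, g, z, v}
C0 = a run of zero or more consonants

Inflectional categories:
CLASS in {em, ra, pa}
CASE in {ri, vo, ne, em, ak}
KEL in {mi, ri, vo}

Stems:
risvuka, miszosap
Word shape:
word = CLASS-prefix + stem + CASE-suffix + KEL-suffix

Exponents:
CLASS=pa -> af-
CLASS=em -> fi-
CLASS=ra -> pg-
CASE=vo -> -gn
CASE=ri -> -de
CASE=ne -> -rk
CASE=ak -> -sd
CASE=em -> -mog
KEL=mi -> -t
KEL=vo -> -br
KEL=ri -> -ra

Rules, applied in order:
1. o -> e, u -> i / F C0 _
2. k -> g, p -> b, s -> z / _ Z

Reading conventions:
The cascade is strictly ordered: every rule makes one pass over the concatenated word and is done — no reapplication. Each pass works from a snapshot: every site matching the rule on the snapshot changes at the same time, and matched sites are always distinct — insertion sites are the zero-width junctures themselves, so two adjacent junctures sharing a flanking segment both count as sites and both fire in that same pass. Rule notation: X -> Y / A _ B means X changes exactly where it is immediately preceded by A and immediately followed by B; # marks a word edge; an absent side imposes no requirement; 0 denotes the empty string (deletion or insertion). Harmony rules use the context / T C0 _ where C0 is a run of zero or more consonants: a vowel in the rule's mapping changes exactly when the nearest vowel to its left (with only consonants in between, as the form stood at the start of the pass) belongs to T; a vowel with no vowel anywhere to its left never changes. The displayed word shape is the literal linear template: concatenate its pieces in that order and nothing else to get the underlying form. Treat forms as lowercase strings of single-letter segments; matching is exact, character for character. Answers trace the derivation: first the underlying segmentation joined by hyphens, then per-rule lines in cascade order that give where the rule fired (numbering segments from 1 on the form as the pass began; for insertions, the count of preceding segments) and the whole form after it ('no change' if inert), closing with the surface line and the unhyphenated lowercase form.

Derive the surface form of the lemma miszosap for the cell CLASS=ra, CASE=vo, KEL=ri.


underlying: pg-miszosap-gn-ra
1. o -> e, u -> i / F C0 _: fires at position(s) 7: pgmiszesapgnra
2. k -> g, p -> b, s -> z / _ Z: fires at position(s) 1, 5, 10: bgmizzesabgnra
surface: bgmizzesabgnra


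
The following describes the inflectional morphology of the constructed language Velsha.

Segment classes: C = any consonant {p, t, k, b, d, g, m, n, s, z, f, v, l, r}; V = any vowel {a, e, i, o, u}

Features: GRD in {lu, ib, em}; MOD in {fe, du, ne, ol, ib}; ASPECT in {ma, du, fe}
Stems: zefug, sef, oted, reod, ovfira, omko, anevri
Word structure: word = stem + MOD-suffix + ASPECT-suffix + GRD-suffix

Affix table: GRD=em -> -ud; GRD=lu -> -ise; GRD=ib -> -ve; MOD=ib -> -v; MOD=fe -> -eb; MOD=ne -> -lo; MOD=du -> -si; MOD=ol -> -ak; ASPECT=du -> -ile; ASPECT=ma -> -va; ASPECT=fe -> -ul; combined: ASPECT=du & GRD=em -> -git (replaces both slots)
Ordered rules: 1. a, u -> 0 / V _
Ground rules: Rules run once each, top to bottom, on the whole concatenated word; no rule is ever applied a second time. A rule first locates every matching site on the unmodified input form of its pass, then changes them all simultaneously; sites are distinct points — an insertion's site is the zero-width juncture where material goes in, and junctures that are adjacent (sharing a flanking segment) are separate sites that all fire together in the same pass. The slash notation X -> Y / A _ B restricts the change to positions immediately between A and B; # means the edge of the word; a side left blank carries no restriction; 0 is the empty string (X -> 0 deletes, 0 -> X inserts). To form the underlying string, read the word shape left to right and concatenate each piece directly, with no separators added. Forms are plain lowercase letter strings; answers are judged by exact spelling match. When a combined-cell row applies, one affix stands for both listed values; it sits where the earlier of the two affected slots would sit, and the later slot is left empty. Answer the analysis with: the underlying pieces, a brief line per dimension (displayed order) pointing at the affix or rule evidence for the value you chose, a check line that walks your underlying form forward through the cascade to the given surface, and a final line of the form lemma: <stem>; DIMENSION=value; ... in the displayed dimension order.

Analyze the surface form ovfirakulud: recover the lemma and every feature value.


underlying: ovfira-ak-ul-ud
GRD=em - signalled by the affix -ud
MOD=ol - signalled by the affix -ak
ASPECT=fe - signalled by the affix -ul
check: ovfiraakulud -> ovfirakulud
lemma: ovfira; GRD=em; MOD=ol; ASPECT=fe


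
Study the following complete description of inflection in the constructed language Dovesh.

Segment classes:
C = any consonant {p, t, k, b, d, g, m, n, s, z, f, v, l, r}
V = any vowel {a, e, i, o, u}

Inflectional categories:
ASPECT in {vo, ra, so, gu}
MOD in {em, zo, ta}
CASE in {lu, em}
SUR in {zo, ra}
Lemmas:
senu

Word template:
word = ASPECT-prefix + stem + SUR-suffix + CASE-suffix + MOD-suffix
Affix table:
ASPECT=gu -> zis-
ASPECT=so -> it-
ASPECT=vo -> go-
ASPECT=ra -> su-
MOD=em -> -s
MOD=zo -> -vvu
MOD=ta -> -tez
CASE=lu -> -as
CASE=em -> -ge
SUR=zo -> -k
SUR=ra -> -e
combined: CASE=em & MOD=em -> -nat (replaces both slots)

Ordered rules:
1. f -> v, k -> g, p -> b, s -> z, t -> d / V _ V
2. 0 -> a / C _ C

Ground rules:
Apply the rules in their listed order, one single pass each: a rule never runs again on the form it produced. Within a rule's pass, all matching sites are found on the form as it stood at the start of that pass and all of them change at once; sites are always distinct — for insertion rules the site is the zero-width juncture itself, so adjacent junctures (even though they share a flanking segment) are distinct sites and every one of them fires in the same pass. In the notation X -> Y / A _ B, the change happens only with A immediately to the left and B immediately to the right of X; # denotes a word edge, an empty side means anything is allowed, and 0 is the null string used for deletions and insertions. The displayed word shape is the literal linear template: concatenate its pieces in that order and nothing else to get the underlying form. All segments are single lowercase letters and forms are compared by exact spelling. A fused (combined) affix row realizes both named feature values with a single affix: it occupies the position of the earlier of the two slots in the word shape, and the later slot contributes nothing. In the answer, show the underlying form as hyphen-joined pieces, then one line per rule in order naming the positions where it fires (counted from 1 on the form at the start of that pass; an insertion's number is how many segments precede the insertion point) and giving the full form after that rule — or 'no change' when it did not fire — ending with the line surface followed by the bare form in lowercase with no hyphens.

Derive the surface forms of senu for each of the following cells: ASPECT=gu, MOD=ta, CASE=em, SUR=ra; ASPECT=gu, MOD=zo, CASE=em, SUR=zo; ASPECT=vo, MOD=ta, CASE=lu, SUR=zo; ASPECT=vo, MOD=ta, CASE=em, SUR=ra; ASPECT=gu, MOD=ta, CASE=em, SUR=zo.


cell ASPECT=gu, MOD=ta, CASE=em, SUR=ra:
underlying: zis-senu-e-ge-tez
1. f -> v, k -> g, p -> b, s -> z, t -> d / V _ V: fires at position(s) 11: zissenuegedez
2. 0 -> a / C _ C: inserts after position(s) 3: zisasenuegedez
surface: zisasenuegedez

cell ASPECT=gu, MOD=zo, CASE=em, SUR=zo:
underlying: zis-senu-k-ge-vvu
1. f -> v, k -> g, p -> b, s -> z, t -> d / V _ V: no change
2. 0 -> a / C _ C: inserts after position(s) 3, 8, 11: zisasenukagevavu
surface: zisasenukagevavu

cell ASPECT=vo, MOD=ta, CASE=lu, SUR=zo:
underlying: go-senu-k-as-tez
1. f -> v, k -> g, p -> b, s -> z, t -> d / V _ V: fires at position(s) 3, 7: gozenugastez
2. 0 -> a / C _ C: inserts after position(s) 9: gozenugasatez
surface: gozenugasatez

cell ASPECT=vo, MOD=ta, CASE=em, SUR=ra:
underlying: go-senu-e-ge-tez
1. f -> v, k -> g, p -> b, s -> z, t -> d / V _ V: fires at position(s) 3, 10: gozenuegedez
2. 0 -> a / C _ C: no change
surface: gozenuegedez

cell ASPECT=gu, MOD=ta, CASE=em, SUR=zo:
underlying: zis-senu-k-ge-tez
1. f -> v, k -> g, p -> b, s -> z, t -> d / V _ V: fires at position(s) 11: zissenukgedez
2. 0 -> a / C _ C: inserts after position(s) 3, 8: zisasenukagedez
surface: zisasenukagedez


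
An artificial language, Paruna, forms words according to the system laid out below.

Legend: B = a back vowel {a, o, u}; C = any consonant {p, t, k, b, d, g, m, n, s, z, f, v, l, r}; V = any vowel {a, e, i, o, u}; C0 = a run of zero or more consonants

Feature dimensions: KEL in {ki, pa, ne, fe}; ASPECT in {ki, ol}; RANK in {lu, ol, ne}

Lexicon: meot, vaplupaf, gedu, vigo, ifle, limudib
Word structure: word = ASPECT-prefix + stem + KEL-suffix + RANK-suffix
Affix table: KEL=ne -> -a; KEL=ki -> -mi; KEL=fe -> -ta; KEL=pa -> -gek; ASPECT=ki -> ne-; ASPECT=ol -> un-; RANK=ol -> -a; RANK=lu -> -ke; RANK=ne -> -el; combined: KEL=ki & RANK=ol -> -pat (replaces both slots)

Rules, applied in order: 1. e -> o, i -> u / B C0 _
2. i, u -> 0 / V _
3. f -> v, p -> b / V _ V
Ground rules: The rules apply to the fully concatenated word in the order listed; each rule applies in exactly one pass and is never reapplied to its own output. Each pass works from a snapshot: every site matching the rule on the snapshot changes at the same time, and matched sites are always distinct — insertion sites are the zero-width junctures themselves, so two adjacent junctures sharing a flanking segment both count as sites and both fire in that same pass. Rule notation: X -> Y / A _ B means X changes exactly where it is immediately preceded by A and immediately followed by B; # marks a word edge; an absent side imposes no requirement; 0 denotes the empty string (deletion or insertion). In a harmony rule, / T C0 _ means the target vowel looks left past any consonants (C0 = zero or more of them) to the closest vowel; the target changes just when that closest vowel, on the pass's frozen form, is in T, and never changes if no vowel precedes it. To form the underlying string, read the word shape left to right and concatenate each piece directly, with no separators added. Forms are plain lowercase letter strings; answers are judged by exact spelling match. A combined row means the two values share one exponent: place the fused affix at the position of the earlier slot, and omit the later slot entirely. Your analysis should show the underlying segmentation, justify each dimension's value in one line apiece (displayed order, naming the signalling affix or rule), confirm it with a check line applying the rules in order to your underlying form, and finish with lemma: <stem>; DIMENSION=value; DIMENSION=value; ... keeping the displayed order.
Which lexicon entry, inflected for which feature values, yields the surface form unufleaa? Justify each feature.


underlying: un-ifle-a-a
KEL=ne - signalled by the affix -a
ASPECT=ol - signalled by the affix un-
RANK=ol - signalled by the affix -a
check: unifleaa -> unufleaa -> unufleaa -> unufleaa
lemma: ifle; KEL=ne; ASPECT=ol; RANK=ol


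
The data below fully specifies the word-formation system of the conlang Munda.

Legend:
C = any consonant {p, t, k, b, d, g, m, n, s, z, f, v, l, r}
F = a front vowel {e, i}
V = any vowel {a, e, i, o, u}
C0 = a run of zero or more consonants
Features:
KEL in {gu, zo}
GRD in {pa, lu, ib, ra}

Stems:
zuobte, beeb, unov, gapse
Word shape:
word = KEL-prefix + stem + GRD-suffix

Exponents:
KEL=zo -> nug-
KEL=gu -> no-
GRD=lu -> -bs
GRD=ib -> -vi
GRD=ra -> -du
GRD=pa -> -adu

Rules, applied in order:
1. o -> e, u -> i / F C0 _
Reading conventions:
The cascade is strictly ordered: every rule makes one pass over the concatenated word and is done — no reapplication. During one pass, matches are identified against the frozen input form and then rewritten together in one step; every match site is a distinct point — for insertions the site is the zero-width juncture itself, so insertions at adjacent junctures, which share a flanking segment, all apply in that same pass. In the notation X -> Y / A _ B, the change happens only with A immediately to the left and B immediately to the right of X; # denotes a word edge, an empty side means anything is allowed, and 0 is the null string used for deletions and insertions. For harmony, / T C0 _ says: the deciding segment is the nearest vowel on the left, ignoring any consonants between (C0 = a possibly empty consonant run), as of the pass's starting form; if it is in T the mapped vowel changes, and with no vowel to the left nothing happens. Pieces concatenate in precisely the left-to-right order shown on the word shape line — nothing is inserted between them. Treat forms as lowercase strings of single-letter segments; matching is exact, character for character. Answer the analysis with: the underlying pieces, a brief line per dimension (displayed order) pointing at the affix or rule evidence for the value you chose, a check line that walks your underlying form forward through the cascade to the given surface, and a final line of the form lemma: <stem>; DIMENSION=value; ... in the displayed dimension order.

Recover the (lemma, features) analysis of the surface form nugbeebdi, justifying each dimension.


underlying: nug-beeb-du
KEL=zo - signalled by the affix nug-
GRD=ra - signalled by the affix -du
check: nugbeebdu -> nugbeebdi
lemma: beeb; KEL=zo; GRD=ra


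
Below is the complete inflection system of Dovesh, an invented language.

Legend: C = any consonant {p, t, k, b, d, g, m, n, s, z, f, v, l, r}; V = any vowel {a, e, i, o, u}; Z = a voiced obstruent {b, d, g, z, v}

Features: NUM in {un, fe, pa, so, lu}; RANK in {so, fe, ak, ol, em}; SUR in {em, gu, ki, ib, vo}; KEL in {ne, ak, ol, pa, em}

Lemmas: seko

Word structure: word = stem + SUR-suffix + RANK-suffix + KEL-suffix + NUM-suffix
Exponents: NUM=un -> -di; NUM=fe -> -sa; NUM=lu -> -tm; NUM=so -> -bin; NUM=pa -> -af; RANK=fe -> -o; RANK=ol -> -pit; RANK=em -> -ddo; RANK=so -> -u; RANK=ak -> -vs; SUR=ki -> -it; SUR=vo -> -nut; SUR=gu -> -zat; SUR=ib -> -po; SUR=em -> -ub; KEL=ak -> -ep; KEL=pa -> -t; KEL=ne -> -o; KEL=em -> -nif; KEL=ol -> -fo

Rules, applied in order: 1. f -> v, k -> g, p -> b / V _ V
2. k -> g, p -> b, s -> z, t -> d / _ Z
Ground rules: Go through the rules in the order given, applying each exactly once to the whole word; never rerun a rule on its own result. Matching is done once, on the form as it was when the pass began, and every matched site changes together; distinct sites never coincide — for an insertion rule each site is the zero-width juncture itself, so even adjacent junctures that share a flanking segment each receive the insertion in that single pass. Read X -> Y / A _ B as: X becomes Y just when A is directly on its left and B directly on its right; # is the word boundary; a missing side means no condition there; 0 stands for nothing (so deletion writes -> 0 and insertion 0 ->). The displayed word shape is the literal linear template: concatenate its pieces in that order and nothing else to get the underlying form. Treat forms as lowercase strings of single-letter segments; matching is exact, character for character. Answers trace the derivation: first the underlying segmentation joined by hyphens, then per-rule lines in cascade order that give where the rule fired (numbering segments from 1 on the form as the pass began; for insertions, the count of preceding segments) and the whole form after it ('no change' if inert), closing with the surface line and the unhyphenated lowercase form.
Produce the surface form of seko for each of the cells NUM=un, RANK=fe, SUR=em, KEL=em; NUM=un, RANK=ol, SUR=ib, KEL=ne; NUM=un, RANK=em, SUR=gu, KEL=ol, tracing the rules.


cell NUM=un, RANK=fe, SUR=em, KEL=em:
underlying: seko-ub-o-nif-di
1. f -> v, k -> g, p -> b / V _ V: fires at position(s) 3: segoubonifdi
2. k -> g, p -> b, s -> z, t -> d / _ Z: no change
surface: segoubonifdi

cell NUM=un, RANK=ol, SUR=ib, KEL=ne:
underlying: seko-po-pit-o-di
1. f -> v, k -> g, p -> b / V _ V: fires at position(s) 3, 5, 7: segobobitodi
2. k -> g, p -> b, s -> z, t -> d / _ Z: no change
surface: segobobitodi

cell NUM=un, RANK=em, SUR=gu, KEL=ol:
underlying: seko-zat-ddo-fo-di
1. f -> v, k -> g, p -> b / V _ V: fires at position(s) 3, 11: segozatddovodi
2. k -> g, p -> b, s -> z, t -> d / _ Z: fires at position(s) 7: segozadddovodi
surface: segozadddovodi


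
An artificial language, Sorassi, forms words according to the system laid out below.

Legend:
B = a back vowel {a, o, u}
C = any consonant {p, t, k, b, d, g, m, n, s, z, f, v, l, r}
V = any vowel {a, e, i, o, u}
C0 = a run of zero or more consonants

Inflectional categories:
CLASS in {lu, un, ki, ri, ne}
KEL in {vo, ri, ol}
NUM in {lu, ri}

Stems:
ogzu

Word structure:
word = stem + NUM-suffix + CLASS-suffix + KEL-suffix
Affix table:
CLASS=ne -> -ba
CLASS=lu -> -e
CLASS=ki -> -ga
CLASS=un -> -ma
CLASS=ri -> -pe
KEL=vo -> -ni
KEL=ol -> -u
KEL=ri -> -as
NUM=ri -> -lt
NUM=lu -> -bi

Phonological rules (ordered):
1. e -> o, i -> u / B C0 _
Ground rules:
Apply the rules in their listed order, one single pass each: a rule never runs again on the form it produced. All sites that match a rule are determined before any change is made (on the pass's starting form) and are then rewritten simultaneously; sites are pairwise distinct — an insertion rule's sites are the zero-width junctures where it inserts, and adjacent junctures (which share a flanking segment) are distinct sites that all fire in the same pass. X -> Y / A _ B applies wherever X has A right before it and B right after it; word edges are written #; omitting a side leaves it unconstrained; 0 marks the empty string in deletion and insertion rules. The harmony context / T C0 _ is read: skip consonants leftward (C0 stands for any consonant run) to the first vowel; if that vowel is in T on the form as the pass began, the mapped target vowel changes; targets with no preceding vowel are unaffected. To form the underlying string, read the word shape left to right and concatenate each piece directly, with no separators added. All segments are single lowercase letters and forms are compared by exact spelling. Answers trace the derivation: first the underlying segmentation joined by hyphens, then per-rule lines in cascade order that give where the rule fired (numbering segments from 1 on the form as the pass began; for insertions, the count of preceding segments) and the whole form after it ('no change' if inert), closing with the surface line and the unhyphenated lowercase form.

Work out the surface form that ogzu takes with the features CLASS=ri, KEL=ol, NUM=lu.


underlying: ogzu-bi-pe-u
1. e -> o, i -> u / B C0 _: fires at position(s) 6: ogzubupeu
surface: ogzubupeu


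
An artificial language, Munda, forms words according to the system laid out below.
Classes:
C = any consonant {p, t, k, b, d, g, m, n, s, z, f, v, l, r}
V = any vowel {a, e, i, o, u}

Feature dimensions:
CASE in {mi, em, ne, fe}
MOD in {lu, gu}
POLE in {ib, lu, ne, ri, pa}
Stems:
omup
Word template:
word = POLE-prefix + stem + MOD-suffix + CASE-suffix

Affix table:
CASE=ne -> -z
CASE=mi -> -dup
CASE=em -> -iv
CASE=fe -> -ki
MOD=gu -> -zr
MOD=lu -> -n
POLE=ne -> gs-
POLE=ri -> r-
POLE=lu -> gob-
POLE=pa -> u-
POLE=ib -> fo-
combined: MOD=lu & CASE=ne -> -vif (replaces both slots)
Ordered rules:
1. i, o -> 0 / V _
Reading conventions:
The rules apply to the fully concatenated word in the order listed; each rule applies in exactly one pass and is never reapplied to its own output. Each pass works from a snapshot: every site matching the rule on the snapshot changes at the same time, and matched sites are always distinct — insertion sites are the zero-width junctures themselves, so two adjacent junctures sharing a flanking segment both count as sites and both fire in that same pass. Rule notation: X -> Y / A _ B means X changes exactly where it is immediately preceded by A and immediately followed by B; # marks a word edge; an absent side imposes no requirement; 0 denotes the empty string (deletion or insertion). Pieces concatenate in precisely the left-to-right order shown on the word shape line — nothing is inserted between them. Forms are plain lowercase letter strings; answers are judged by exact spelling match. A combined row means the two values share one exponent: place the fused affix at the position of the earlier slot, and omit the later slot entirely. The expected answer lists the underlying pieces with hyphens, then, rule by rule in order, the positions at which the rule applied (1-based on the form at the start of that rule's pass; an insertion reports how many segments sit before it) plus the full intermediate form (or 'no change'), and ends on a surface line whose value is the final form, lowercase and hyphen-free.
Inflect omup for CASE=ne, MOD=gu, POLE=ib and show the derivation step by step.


underlying: fo-omup-zr-z
1. i, o -> 0 / V _: fires at position(s) 3: fomupzrz
surface: fomupzrz


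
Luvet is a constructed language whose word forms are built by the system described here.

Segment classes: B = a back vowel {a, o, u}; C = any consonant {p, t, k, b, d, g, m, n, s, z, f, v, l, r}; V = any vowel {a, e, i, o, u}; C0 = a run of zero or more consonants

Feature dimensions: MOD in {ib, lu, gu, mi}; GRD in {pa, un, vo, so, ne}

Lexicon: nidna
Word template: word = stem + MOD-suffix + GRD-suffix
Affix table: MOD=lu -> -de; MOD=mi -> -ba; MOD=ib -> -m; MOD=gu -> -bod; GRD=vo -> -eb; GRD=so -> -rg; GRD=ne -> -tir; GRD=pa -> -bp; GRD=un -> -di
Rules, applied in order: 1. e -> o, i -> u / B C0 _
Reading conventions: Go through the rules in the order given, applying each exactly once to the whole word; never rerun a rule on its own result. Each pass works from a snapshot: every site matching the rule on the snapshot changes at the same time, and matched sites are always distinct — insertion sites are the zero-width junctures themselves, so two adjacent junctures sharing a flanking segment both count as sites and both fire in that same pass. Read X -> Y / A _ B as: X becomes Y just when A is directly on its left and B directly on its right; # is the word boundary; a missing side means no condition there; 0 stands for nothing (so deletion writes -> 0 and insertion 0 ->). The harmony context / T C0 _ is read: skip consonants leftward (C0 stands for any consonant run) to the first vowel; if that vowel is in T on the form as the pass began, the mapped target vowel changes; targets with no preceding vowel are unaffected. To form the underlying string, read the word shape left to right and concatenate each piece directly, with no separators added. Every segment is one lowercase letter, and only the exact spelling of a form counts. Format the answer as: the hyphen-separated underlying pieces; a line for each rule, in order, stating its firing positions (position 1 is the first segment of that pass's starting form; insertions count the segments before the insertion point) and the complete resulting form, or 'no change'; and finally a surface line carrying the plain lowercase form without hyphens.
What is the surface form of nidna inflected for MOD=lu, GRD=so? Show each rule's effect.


underlying: nidna-de-rg
1. e -> o, i -> u / B C0 _: fires at position(s) 7: nidnadorg
surface: nidnadorg


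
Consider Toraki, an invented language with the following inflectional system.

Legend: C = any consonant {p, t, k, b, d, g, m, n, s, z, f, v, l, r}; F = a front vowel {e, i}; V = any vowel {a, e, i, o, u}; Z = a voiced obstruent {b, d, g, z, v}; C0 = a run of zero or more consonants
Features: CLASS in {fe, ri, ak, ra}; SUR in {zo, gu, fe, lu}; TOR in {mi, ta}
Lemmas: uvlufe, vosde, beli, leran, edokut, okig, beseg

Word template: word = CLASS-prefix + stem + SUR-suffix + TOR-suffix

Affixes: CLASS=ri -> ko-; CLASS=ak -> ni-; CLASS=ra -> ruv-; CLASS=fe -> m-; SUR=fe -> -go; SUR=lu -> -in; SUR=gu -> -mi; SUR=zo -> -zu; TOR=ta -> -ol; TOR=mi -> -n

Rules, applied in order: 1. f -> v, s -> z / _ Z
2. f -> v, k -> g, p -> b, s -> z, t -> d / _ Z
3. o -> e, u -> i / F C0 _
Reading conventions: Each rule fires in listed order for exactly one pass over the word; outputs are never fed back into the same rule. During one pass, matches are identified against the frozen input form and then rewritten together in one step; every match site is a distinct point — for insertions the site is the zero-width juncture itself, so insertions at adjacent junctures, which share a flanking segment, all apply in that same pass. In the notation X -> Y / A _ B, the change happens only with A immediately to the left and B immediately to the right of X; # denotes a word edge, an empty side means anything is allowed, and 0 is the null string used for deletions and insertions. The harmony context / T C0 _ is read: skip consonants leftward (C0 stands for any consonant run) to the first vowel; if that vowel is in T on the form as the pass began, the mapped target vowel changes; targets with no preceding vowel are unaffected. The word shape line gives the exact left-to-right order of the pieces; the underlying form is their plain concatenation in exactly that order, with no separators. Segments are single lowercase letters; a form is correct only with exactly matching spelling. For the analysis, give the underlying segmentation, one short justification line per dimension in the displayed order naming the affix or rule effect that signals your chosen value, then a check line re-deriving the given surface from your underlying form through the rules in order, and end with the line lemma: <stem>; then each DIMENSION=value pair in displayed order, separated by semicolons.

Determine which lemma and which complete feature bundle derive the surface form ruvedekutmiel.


underlying: ruv-edokut-mi-ol
CLASS=ra - signalled by the affix ruv-
SUR=gu - signalled by the affix -mi
TOR=ta - signalled by the affix -ol
check: ruvedokutmiol -> ruvedokutmiol -> ruvedokutmiol -> ruvedekutmiel
lemma: edokut; CLASS=ra; SUR=gu; TOR=ta


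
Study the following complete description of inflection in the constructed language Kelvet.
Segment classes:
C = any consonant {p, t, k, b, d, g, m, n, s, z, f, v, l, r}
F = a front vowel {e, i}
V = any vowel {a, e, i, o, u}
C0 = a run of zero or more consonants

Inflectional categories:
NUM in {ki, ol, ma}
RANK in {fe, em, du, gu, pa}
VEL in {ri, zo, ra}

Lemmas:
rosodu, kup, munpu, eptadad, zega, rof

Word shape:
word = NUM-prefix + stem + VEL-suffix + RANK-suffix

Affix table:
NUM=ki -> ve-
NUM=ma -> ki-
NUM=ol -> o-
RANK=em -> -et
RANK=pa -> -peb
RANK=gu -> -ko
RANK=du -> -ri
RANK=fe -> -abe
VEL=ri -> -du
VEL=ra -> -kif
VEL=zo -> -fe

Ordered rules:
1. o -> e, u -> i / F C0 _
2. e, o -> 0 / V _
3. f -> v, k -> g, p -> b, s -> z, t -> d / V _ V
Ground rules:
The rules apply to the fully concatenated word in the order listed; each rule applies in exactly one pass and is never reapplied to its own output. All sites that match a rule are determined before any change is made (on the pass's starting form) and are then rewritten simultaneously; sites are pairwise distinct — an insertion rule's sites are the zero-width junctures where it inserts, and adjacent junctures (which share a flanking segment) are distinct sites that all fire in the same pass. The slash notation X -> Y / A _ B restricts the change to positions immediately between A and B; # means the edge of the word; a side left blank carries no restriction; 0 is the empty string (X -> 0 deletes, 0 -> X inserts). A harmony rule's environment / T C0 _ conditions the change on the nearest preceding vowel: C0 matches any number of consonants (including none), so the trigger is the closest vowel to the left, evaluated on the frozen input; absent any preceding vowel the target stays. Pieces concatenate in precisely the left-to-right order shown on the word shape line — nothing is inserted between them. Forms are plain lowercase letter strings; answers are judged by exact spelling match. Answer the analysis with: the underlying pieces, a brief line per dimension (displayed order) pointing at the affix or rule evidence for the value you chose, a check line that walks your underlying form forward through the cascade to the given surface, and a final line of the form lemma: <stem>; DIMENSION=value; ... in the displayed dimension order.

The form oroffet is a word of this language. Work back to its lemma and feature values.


underlying: o-rof-fe-et
NUM=ol - signalled by the affix o-
RANK=em - signalled by the affix -et
VEL=zo - signalled by the affix -fe
check: oroffeet -> oroffeet -> oroffet -> oroffet
lemma: rof; NUM=ol; RANK=em; VEL=zo


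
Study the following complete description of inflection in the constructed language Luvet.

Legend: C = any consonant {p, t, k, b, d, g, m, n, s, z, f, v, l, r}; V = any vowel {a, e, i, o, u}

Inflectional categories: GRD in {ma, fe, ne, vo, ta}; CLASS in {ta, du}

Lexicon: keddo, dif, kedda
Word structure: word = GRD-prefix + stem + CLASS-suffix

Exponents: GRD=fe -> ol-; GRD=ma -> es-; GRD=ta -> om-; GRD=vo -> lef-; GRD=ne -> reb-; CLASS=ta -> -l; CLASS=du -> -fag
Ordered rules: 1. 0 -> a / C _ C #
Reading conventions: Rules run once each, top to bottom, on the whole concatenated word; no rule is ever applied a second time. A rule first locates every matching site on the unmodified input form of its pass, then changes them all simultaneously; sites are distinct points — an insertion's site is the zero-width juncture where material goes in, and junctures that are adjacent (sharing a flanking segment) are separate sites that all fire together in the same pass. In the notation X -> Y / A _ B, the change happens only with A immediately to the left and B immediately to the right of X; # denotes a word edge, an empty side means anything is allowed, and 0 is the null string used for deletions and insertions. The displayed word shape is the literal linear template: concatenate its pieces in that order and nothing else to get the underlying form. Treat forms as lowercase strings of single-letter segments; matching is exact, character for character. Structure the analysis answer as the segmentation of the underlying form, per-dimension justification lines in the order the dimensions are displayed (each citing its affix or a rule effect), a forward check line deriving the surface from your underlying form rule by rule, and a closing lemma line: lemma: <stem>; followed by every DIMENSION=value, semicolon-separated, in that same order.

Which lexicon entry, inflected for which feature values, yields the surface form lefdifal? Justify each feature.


underlying: lef-dif-l
GRD=vo - signalled by the affix lef-
CLASS=ta - signalled by the affix -l
check: lefdifl -> lefdifal
lemma: dif; GRD=vo; CLASS=ta


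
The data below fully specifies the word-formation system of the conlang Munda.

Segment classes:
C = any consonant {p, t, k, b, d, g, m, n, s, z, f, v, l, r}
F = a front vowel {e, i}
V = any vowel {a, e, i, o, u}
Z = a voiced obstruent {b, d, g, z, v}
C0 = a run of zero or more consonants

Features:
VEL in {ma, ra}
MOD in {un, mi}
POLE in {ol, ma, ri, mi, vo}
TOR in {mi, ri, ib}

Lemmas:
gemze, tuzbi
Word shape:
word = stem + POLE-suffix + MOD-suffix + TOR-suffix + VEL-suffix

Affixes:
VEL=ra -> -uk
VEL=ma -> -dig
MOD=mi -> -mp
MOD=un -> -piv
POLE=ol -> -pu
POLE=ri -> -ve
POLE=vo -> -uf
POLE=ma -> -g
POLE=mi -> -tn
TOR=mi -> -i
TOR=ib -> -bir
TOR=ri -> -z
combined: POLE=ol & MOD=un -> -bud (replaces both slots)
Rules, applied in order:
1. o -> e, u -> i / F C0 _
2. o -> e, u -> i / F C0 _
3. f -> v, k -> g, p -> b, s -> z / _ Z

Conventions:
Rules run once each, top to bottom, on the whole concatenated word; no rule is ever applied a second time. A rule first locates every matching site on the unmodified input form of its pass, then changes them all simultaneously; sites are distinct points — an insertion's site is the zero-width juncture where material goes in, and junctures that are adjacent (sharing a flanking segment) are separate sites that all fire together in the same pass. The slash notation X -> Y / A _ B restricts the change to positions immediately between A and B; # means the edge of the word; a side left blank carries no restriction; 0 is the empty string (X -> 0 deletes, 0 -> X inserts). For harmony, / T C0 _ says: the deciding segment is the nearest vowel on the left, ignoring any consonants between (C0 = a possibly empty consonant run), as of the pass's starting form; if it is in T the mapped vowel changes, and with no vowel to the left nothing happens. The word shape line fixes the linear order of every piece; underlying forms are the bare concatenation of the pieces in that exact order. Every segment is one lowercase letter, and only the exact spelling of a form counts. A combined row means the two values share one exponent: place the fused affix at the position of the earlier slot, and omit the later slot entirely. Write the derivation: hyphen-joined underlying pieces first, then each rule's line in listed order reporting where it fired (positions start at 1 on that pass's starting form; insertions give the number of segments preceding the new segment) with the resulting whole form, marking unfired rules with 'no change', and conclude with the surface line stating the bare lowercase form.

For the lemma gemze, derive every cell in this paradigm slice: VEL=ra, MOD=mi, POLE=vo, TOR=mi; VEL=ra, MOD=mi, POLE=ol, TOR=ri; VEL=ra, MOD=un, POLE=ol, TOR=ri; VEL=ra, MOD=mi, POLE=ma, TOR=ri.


cell VEL=ra, MOD=mi, POLE=vo, TOR=mi:
underlying: gemze-uf-mp-i-uk
1. o -> e, u -> i / F C0 _: fires at position(s) 6, 11: gemzeifmpiik
2. o -> e, u -> i / F C0 _: no change
3. f -> v, k -> g, p -> b, s -> z / _ Z: no change
surface: gemzeifmpiik

cell VEL=ra, MOD=mi, POLE=ol, TOR=ri:
underlying: gemze-pu-mp-z-uk
1. o -> e, u -> i / F C0 _: fires at position(s) 7: gemzepimpzuk
2. o -> e, u -> i / F C0 _: fires at position(s) 11: gemzepimpzik
3. f -> v, k -> g, p -> b, s -> z / _ Z: fires at position(s) 9: gemzepimbzik
surface: gemzepimbzik

cell VEL=ra, MOD=un, POLE=ol, TOR=ri:
underlying: gemze-bud-z-uk
1. o -> e, u -> i / F C0 _: fires at position(s) 7: gemzebidzuk
2. o -> e, u -> i / F C0 _: fires at position(s) 10: gemzebidzik
3. f -> v, k -> g, p -> b, s -> z / _ Z: no change
surface: gemzebidzik

cell VEL=ra, MOD=mi, POLE=ma, TOR=ri:
underlying: gemze-g-mp-z-uk
1. o -> e, u -> i / F C0 _: fires at position(s) 10: gemzegmpzik
2. o -> e, u -> i / F C0 _: no change
3. f -> v, k -> g, p -> b, s -> z / _ Z: fires at position(s) 8: gemzegmbzik
surface: gemzegmbzik
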